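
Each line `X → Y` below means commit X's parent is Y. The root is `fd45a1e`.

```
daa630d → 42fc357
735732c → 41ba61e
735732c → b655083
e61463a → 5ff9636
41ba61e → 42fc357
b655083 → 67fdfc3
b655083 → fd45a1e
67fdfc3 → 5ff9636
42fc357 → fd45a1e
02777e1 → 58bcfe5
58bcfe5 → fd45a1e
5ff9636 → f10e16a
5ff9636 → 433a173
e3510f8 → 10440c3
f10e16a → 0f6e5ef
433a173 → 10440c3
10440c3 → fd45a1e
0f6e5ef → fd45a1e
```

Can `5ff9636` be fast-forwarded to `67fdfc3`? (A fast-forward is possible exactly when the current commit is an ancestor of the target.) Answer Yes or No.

Yes

A fast-forward from 5ff9636 to 67fdfc3 is possible iff 5ff9636 is an ancestor of 67fdfc3.
Ancestors of 67fdfc3: {0f6e5ef, 10440c3, 433a173, 5ff9636, 67fdfc3, f10e16a, fd45a1e}.
5ff9636 is among them, so fast-forward is possible.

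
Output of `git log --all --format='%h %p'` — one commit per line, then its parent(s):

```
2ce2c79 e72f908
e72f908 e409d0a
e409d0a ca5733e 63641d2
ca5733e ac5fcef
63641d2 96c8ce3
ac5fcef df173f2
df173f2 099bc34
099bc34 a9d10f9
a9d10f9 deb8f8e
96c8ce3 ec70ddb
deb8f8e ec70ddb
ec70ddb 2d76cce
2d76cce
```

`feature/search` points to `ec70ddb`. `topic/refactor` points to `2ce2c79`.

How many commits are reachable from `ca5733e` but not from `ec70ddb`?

Reachable from ca5733e: {099bc34, 2d76cce, a9d10f9, ac5fcef, ca5733e, deb8f8e, df173f2, ec70ddb}.
Reachable from ec70ddb: {2d76cce, ec70ddb}.
In ca5733e's history but not ec70ddb's: {099bc34, a9d10f9, ac5fcef, ca5733e, deb8f8e, df173f2} — 6 commits.

6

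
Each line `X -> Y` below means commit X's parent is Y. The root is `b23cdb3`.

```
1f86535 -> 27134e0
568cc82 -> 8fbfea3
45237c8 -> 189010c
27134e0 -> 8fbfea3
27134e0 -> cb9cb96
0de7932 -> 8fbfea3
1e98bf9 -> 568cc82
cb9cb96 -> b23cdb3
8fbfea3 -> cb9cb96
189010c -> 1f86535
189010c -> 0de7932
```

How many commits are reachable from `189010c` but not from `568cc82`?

Reachable from 189010c: {0de7932, 189010c, 1f86535, 27134e0, 8fbfea3, b23cdb3, cb9cb96}.
Reachable from 568cc82: {568cc82, 8fbfea3, b23cdb3, cb9cb96}.
In 189010c's history but not 568cc82's: {0de7932, 189010c, 1f86535, 27134e0} — 4 commits.

4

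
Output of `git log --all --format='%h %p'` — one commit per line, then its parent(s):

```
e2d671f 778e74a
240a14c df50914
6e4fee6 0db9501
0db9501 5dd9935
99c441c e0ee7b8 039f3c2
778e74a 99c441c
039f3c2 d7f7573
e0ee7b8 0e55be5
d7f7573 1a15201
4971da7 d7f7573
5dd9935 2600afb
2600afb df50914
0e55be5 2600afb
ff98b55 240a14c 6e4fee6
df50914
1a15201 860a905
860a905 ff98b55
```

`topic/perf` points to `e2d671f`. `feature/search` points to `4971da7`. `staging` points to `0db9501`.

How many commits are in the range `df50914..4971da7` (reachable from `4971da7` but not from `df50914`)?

Reachable from 4971da7: {0db9501, 1a15201, 240a14c, 2600afb, 4971da7, 5dd9935, 6e4fee6, 860a905, d7f7573, df50914, ff98b55}.
Reachable from df50914: {df50914}.
In 4971da7's history but not df50914's: {0db9501, 1a15201, 240a14c, 2600afb, 4971da7, 5dd9935, 6e4fee6, 860a905, d7f7573, ff98b55} — 10 commits.

10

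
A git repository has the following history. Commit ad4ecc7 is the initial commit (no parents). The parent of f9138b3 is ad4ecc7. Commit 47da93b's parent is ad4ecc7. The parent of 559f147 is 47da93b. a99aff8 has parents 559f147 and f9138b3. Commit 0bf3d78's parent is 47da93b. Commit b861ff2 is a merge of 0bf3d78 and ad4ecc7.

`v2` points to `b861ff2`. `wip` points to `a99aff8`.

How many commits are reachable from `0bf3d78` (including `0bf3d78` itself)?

Walking parent pointers from 0bf3d78: reachable set = {0bf3d78, 47da93b, ad4ecc7}.
That is 3 commits.

3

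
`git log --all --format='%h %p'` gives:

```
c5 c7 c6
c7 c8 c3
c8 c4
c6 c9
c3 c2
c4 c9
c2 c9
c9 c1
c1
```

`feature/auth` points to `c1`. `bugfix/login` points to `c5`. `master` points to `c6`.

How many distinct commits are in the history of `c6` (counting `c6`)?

Walking parent pointers from c6: reachable set = {c1, c6, c9}.
That is 3 commits.

3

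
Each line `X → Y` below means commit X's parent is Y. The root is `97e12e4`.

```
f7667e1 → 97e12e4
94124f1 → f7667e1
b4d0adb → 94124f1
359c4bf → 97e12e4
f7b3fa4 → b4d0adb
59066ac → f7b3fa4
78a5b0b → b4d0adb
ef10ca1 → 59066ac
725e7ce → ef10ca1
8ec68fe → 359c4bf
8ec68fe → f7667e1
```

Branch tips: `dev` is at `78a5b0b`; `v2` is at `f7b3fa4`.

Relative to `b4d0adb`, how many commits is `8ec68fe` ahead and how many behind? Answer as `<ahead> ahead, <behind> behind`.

Reachable from 8ec68fe: {359c4bf, 8ec68fe, 97e12e4, f7667e1}.
Reachable from b4d0adb: {94124f1, 97e12e4, b4d0adb, f7667e1}.
Only in 8ec68fe's history (ahead): {359c4bf, 8ec68fe} — 2.
Only in b4d0adb's history (behind): {94124f1, b4d0adb} — 2.

2 ahead, 2 behind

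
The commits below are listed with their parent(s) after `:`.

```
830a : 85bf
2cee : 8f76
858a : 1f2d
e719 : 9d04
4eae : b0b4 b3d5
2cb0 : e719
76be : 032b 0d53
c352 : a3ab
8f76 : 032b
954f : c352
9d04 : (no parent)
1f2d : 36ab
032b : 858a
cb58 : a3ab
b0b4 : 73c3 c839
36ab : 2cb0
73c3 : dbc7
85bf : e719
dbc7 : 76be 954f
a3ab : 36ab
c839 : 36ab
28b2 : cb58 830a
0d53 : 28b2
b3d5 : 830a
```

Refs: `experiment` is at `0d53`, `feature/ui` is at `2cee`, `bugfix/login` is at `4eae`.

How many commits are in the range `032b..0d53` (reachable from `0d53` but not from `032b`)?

6

Reachable from 0d53: {0d53, 28b2, 2cb0, 36ab, 830a, 85bf, 9d04, a3ab, cb58, e719}.
Reachable from 032b: {032b, 1f2d, 2cb0, 36ab, 858a, 9d04, e719}.
In 0d53's history but not 032b's: {0d53, 28b2, 830a, 85bf, a3ab, cb58} — 6 commits.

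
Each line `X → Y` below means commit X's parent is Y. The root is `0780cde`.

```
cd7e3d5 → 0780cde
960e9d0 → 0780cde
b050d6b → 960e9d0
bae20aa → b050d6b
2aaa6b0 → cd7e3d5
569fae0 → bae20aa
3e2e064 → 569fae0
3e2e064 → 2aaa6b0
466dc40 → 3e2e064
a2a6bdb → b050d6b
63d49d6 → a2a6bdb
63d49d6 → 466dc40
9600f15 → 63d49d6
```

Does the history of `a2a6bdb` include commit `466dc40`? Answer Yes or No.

Ancestors of a2a6bdb: {0780cde, 960e9d0, a2a6bdb, b050d6b}.
466dc40 is not in that set, so it is not an ancestor of a2a6bdb.

No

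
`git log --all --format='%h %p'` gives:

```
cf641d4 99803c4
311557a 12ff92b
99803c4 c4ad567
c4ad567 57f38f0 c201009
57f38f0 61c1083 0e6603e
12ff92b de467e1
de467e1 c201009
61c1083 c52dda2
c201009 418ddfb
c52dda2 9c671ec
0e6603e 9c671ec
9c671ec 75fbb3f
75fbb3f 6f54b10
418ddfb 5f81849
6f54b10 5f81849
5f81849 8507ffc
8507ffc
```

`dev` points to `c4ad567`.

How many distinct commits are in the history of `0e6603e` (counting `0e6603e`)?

Walking parent pointers from 0e6603e: reachable set = {0e6603e, 5f81849, 6f54b10, 75fbb3f, 8507ffc, 9c671ec}.
That is 6 commits.

6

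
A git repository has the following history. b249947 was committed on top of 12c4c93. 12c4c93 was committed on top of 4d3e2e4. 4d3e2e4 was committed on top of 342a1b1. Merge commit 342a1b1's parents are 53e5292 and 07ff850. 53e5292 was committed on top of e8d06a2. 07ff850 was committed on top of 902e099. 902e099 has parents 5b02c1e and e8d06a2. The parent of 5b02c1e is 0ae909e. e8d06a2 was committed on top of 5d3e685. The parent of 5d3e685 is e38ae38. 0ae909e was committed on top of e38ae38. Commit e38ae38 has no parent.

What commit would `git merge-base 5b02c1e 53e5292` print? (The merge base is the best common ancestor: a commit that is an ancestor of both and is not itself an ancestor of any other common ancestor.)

e38ae38

Ancestors of 5b02c1e: {0ae909e, 5b02c1e, e38ae38}.
Ancestors of 53e5292: {53e5292, 5d3e685, e38ae38, e8d06a2}.
Common ancestors: {e38ae38}.
The only common ancestor is e38ae38, so it is the merge base.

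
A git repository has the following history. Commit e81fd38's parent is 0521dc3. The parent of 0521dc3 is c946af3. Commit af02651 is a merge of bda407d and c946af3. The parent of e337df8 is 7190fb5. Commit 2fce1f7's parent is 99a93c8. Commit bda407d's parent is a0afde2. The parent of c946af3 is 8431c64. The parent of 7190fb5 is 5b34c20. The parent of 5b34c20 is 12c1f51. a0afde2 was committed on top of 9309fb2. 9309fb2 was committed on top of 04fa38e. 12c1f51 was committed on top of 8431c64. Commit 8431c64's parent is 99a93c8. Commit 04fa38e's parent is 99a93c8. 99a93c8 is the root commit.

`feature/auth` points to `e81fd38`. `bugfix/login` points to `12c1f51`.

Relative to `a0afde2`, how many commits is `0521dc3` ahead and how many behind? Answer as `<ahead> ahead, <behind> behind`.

3 ahead, 3 behind

Reachable from 0521dc3: {0521dc3, 8431c64, 99a93c8, c946af3}.
Reachable from a0afde2: {04fa38e, 9309fb2, 99a93c8, a0afde2}.
Only in 0521dc3's history (ahead): {0521dc3, 8431c64, c946af3} — 3.
Only in a0afde2's history (behind): {04fa38e, 9309fb2, a0afde2} — 3.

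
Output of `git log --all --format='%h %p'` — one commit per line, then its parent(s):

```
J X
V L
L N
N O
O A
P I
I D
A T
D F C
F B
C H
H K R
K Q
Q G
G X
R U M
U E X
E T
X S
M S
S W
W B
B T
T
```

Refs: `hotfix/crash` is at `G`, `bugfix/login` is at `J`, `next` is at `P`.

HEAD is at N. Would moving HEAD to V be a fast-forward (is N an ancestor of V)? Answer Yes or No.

Yes

A fast-forward from N to V is possible iff N is an ancestor of V.
Ancestors of V: {A, L, N, O, T, V}.
N is among them, so fast-forward is possible.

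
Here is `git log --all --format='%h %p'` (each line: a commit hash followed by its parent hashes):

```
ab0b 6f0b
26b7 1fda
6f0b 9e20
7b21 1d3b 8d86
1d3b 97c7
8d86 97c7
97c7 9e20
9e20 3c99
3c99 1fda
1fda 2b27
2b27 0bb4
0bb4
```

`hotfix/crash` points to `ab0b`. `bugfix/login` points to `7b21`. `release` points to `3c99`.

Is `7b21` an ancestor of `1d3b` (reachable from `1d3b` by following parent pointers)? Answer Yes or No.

No

Ancestors of 1d3b: {0bb4, 1d3b, 1fda, 2b27, 3c99, 97c7, 9e20}.
7b21 is not in that set, so it is not an ancestor of 1d3b.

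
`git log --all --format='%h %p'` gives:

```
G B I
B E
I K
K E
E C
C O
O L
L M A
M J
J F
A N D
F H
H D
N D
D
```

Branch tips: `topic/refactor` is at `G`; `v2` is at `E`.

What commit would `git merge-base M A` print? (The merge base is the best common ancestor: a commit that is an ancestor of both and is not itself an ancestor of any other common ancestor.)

D

Ancestors of M: {D, F, H, J, M}.
Ancestors of A: {A, D, N}.
Common ancestors: {D}.
The only common ancestor is D, so it is the merge base.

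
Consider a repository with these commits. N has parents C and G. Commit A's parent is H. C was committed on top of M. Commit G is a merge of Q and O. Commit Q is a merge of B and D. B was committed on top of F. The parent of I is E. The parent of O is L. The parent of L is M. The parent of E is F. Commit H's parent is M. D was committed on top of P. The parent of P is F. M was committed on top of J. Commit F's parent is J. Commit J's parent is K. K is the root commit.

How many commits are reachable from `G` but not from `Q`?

4

Reachable from G: {B, D, F, G, J, K, L, M, O, P, Q}.
Reachable from Q: {B, D, F, J, K, P, Q}.
In G's history but not Q's: {G, L, M, O} — 4 commits.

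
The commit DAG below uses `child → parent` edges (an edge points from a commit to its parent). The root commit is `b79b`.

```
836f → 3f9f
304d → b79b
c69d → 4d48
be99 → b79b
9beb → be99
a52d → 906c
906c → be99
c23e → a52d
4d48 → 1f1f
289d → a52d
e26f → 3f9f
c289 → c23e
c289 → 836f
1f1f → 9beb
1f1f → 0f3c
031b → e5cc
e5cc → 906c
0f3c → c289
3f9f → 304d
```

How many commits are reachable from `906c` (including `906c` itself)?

3

Walking parent pointers from 906c: reachable set = {906c, b79b, be99}.
That is 3 commits.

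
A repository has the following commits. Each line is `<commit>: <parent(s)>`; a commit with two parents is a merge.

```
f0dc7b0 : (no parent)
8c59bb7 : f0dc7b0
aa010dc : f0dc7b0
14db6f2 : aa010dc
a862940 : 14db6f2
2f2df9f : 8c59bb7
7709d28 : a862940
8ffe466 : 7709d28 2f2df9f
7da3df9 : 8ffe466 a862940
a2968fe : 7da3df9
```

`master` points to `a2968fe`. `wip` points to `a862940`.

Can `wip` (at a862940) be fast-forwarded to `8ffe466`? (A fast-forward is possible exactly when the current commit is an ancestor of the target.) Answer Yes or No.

Yes

A fast-forward from a862940 to 8ffe466 is possible iff a862940 is an ancestor of 8ffe466.
Ancestors of 8ffe466: {14db6f2, 2f2df9f, 7709d28, 8c59bb7, 8ffe466, a862940, aa010dc, f0dc7b0}.
a862940 is among them, so fast-forward is possible.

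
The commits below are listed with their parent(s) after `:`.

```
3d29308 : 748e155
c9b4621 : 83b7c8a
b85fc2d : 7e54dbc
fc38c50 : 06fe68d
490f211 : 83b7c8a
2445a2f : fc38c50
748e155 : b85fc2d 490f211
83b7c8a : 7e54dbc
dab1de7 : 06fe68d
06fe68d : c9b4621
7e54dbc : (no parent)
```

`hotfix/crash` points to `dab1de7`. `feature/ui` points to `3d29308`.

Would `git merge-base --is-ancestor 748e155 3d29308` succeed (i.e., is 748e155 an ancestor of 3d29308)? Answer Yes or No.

Yes

Ancestors of 3d29308 (commits reachable by following parents): {3d29308, 490f211, 748e155, 7e54dbc, 83b7c8a, b85fc2d}.
748e155 is in that set, so it is an ancestor of 3d29308.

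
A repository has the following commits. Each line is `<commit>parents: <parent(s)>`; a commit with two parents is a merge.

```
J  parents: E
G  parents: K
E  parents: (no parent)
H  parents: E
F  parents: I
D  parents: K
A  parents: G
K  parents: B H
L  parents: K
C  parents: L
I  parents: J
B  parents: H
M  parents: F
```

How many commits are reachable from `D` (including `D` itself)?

Walking parent pointers from D: reachable set = {B, D, E, H, K}.
That is 5 commits.

5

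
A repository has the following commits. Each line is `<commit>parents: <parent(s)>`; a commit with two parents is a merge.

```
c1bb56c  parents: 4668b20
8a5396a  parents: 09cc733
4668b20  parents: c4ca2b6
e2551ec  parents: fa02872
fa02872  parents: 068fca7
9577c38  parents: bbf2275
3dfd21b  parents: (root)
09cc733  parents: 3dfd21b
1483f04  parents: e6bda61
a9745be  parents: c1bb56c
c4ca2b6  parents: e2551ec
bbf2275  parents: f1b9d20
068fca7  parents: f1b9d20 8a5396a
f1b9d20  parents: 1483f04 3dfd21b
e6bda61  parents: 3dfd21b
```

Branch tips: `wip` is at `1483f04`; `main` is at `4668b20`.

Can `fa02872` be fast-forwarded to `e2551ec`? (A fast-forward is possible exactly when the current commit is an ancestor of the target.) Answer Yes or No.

A fast-forward from fa02872 to e2551ec is possible iff fa02872 is an ancestor of e2551ec.
Ancestors of e2551ec: {068fca7, 09cc733, 1483f04, 3dfd21b, 8a5396a, e2551ec, e6bda61, f1b9d20, fa02872}.
fa02872 is among them, so fast-forward is possible.

Yes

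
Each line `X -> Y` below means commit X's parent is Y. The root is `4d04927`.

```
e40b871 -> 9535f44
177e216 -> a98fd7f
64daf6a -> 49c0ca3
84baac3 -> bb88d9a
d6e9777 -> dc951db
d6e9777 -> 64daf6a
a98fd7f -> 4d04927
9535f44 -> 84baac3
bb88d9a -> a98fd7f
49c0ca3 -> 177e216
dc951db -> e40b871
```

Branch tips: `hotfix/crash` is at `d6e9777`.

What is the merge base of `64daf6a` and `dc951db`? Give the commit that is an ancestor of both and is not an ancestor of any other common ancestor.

a98fd7f

Ancestors of 64daf6a: {177e216, 49c0ca3, 4d04927, 64daf6a, a98fd7f}.
Ancestors of dc951db: {4d04927, 84baac3, 9535f44, a98fd7f, bb88d9a, dc951db, e40b871}.
Common ancestors: {4d04927, a98fd7f}.
Among these, a98fd7f is not an ancestor of any other common ancestor — it is the merge base.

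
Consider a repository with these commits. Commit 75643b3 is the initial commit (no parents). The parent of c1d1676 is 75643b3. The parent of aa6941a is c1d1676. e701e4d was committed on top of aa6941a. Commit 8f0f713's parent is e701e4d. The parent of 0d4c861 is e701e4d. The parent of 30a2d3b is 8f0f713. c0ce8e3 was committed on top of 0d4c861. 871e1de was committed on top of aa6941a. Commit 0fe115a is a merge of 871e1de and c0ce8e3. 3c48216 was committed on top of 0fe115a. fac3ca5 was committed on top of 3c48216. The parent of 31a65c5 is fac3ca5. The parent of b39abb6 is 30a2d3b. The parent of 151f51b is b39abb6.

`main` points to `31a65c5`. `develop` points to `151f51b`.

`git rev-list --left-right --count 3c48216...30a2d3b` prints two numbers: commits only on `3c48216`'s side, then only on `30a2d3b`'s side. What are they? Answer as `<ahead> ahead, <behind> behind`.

Reachable from 3c48216: {0d4c861, 0fe115a, 3c48216, 75643b3, 871e1de, aa6941a, c0ce8e3, c1d1676, e701e4d}.
Reachable from 30a2d3b: {30a2d3b, 75643b3, 8f0f713, aa6941a, c1d1676, e701e4d}.
Only in 3c48216's history (ahead): {0d4c861, 0fe115a, 3c48216, 871e1de, c0ce8e3} — 5.
Only in 30a2d3b's history (behind): {30a2d3b, 8f0f713} — 2.

5 ahead, 2 behind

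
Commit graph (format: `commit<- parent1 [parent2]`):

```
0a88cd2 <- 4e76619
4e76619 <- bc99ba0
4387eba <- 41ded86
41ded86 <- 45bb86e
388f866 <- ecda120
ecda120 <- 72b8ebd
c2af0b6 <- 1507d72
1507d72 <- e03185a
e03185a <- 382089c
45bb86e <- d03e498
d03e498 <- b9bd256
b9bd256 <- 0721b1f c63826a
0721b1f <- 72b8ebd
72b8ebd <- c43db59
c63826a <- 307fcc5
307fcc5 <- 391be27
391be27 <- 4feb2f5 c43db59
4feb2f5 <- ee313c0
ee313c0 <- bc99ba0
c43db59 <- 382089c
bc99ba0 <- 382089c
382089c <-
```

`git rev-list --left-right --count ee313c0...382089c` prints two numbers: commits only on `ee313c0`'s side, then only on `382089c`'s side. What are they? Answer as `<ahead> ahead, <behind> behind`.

2 ahead, 0 behind

Reachable from ee313c0: {382089c, bc99ba0, ee313c0}.
Reachable from 382089c: {382089c}.
Only in ee313c0's history (ahead): {bc99ba0, ee313c0} — 2.
Only in 382089c's history (behind): {} — 0.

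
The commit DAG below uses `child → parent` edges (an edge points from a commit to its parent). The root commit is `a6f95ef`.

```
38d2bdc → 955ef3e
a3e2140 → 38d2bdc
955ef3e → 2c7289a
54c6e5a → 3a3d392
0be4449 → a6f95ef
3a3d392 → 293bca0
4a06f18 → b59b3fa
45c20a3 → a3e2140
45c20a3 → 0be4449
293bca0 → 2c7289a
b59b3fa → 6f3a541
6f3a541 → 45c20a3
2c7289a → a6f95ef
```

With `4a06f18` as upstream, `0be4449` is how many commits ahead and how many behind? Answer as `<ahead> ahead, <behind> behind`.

Reachable from 0be4449: {0be4449, a6f95ef}.
Reachable from 4a06f18: {0be4449, 2c7289a, 38d2bdc, 45c20a3, 4a06f18, 6f3a541, 955ef3e, a3e2140, a6f95ef, b59b3fa}.
Only in 0be4449's history (ahead): {} — 0.
Only in 4a06f18's history (behind): {2c7289a, 38d2bdc, 45c20a3, 4a06f18, 6f3a541, 955ef3e, a3e2140, b59b3fa} — 8.

0 ahead, 8 behind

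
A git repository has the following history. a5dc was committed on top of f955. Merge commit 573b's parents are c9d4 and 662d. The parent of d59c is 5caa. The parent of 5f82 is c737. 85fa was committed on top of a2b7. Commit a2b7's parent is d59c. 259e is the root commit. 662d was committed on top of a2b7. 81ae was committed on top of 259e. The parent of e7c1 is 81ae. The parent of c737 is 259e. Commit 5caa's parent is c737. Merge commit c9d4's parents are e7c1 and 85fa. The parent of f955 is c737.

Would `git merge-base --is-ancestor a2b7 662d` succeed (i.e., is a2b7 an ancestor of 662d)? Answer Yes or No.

Yes

Ancestors of 662d (commits reachable by following parents): {259e, 5caa, 662d, a2b7, c737, d59c}.
a2b7 is in that set, so it is an ancestor of 662d.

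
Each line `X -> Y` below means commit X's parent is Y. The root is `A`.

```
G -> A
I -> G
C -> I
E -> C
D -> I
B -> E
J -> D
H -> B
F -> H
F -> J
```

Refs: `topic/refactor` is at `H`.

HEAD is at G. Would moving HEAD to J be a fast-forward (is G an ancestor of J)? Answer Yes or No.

Yes

A fast-forward from G to J is possible iff G is an ancestor of J.
Ancestors of J: {A, D, G, I, J}.
G is among them, so fast-forward is possible.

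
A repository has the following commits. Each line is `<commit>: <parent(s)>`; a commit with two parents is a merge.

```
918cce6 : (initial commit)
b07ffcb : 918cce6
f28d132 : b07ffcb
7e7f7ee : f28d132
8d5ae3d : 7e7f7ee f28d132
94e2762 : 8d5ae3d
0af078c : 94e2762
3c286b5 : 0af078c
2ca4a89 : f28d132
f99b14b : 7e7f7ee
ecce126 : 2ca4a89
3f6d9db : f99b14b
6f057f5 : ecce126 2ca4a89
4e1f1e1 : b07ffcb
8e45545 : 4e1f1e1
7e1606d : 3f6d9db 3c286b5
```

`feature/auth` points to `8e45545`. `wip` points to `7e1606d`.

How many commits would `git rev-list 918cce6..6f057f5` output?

5

Reachable from 6f057f5: {2ca4a89, 6f057f5, 918cce6, b07ffcb, ecce126, f28d132}.
Reachable from 918cce6: {918cce6}.
In 6f057f5's history but not 918cce6's: {2ca4a89, 6f057f5, b07ffcb, ecce126, f28d132} — 5 commits.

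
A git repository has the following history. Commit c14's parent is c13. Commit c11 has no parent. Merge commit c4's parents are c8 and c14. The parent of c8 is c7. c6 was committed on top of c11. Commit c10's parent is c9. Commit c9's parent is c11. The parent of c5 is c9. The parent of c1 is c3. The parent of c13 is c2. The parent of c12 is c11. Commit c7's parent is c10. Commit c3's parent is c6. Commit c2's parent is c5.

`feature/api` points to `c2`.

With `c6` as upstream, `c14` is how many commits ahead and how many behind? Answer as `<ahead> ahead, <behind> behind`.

5 ahead, 1 behind

Reachable from c14: {c11, c13, c14, c2, c5, c9}.
Reachable from c6: {c11, c6}.
Only in c14's history (ahead): {c13, c14, c2, c5, c9} — 5.
Only in c6's history (behind): {c6} — 1.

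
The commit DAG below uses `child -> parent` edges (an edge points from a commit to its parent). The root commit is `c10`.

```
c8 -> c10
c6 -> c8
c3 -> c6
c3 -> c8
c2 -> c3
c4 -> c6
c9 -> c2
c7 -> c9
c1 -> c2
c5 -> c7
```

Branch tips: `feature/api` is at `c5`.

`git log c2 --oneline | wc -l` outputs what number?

5

Walking parent pointers from c2: reachable set = {c10, c2, c3, c6, c8}.
That is 5 commits.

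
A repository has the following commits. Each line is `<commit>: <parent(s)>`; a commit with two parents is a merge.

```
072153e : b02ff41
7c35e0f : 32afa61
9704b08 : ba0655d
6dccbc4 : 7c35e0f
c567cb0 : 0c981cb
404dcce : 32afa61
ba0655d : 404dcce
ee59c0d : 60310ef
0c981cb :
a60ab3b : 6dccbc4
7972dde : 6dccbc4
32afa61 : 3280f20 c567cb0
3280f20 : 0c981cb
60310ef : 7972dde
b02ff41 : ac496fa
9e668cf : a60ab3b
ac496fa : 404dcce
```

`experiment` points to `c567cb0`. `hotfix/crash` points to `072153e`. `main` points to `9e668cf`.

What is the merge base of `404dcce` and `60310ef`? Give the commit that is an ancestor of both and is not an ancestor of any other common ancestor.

32afa61

Ancestors of 404dcce: {0c981cb, 3280f20, 32afa61, 404dcce, c567cb0}.
Ancestors of 60310ef: {0c981cb, 3280f20, 32afa61, 60310ef, 6dccbc4, 7972dde, 7c35e0f, c567cb0}.
Common ancestors: {0c981cb, 3280f20, 32afa61, c567cb0}.
Among these, 32afa61 is not an ancestor of any other common ancestor — it is the merge base.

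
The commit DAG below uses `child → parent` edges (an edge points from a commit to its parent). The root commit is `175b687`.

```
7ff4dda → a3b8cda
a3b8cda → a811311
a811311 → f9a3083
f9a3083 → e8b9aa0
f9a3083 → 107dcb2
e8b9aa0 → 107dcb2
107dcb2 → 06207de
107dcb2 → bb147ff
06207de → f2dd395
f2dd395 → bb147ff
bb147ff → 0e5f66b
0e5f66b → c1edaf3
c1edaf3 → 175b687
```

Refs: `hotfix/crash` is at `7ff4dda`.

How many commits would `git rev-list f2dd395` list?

5

Walking parent pointers from f2dd395: reachable set = {0e5f66b, 175b687, bb147ff, c1edaf3, f2dd395}.
That is 5 commits.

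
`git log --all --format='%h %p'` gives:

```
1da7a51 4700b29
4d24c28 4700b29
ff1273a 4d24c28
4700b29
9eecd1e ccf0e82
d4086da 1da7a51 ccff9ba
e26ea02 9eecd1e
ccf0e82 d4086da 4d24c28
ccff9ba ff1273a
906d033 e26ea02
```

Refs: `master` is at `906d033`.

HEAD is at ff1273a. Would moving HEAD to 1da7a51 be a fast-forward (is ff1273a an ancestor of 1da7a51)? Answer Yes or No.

No

A fast-forward from ff1273a to 1da7a51 is possible iff ff1273a is an ancestor of 1da7a51.
Ancestors of 1da7a51: {1da7a51, 4700b29}.
ff1273a is not among them, so fast-forward is not possible.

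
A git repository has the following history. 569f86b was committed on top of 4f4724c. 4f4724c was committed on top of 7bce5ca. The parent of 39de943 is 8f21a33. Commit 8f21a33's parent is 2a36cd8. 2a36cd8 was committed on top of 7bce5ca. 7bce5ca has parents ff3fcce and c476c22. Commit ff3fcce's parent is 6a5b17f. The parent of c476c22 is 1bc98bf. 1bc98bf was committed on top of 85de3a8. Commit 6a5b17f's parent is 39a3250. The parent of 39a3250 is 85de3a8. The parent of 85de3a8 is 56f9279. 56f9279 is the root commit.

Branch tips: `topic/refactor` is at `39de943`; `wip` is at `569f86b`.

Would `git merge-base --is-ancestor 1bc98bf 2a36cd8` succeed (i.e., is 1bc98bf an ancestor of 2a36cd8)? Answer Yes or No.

Ancestors of 2a36cd8 (commits reachable by following parents): {1bc98bf, 2a36cd8, 39a3250, 56f9279, 6a5b17f, 7bce5ca, 85de3a8, c476c22, ff3fcce}.
1bc98bf is in that set, so it is an ancestor of 2a36cd8.

Yes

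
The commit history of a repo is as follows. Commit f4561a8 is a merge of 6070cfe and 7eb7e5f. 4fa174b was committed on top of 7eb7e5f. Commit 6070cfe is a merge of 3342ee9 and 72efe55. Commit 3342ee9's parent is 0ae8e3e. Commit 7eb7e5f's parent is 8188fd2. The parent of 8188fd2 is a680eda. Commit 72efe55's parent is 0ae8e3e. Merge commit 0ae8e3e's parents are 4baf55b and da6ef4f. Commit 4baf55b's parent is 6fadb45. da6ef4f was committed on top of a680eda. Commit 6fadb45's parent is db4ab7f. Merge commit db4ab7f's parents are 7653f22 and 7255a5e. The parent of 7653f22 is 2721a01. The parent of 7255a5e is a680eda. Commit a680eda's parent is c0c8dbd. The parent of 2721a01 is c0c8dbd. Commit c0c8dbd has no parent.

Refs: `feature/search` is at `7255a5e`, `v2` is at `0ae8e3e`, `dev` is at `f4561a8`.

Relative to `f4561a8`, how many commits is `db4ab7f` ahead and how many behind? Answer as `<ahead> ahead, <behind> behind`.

0 ahead, 10 behind

Reachable from db4ab7f: {2721a01, 7255a5e, 7653f22, a680eda, c0c8dbd, db4ab7f}.
Reachable from f4561a8: {0ae8e3e, 2721a01, 3342ee9, 4baf55b, 6070cfe, 6fadb45, 7255a5e, 72efe55, 7653f22, 7eb7e5f, 8188fd2, a680eda, c0c8dbd, da6ef4f, db4ab7f, f4561a8}.
Only in db4ab7f's history (ahead): {} — 0.
Only in f4561a8's history (behind): {0ae8e3e, 3342ee9, 4baf55b, 6070cfe, 6fadb45, 72efe55, 7eb7e5f, 8188fd2, da6ef4f, f4561a8} — 10.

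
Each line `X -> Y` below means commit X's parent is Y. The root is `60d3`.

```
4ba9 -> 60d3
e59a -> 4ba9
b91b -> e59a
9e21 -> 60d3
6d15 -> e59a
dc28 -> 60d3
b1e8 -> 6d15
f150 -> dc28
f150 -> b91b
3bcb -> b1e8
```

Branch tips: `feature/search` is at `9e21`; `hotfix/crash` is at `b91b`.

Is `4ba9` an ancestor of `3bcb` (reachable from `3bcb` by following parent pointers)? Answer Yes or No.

Ancestors of 3bcb (commits reachable by following parents): {3bcb, 4ba9, 60d3, 6d15, b1e8, e59a}.
4ba9 is in that set, so it is an ancestor of 3bcb.

Yes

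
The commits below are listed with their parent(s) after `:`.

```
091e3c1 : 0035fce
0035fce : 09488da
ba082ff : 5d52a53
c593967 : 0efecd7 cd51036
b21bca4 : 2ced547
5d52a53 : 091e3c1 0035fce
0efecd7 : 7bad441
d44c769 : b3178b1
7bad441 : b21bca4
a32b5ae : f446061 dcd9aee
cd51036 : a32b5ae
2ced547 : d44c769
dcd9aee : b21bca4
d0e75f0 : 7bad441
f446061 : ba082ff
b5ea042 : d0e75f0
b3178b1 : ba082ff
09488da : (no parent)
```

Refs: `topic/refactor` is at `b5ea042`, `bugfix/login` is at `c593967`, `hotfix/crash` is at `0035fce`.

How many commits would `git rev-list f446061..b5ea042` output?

Reachable from b5ea042: {0035fce, 091e3c1, 09488da, 2ced547, 5d52a53, 7bad441, b21bca4, b3178b1, b5ea042, ba082ff, d0e75f0, d44c769}.
Reachable from f446061: {0035fce, 091e3c1, 09488da, 5d52a53, ba082ff, f446061}.
In b5ea042's history but not f446061's: {2ced547, 7bad441, b21bca4, b3178b1, b5ea042, d0e75f0, d44c769} — 7 commits.

7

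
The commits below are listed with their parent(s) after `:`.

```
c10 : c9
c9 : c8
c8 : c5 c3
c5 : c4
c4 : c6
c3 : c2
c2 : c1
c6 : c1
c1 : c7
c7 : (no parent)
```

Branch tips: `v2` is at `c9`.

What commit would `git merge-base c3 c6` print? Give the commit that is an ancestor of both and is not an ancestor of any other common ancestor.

c1

Ancestors of c3: {c1, c2, c3, c7}.
Ancestors of c6: {c1, c6, c7}.
Common ancestors: {c1, c7}.
Among these, c1 is not an ancestor of any other common ancestor — it is the merge base.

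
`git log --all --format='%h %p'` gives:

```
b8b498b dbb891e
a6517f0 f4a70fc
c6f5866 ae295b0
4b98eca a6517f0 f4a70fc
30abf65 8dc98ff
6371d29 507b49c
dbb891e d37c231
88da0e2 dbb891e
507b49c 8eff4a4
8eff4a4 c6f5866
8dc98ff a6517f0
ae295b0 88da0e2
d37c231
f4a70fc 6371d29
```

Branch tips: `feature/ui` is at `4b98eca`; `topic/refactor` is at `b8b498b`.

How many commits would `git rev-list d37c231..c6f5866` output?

4

Reachable from c6f5866: {88da0e2, ae295b0, c6f5866, d37c231, dbb891e}.
Reachable from d37c231: {d37c231}.
In c6f5866's history but not d37c231's: {88da0e2, ae295b0, c6f5866, dbb891e} — 4 commits.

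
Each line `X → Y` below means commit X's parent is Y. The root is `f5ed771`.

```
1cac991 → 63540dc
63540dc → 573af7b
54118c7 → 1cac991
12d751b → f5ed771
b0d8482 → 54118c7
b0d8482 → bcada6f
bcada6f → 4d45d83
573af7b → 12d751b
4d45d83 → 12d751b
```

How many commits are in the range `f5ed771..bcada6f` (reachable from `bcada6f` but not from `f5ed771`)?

Reachable from bcada6f: {12d751b, 4d45d83, bcada6f, f5ed771}.
Reachable from f5ed771: {f5ed771}.
In bcada6f's history but not f5ed771's: {12d751b, 4d45d83, bcada6f} — 3 commits.

3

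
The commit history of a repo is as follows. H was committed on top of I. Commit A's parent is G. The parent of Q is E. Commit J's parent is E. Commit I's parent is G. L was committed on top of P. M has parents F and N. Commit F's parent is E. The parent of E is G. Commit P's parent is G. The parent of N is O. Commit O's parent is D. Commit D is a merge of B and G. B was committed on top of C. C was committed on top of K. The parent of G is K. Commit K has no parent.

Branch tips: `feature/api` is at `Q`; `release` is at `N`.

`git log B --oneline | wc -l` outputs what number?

3

Walking parent pointers from B: reachable set = {B, C, K}.
That is 3 commits.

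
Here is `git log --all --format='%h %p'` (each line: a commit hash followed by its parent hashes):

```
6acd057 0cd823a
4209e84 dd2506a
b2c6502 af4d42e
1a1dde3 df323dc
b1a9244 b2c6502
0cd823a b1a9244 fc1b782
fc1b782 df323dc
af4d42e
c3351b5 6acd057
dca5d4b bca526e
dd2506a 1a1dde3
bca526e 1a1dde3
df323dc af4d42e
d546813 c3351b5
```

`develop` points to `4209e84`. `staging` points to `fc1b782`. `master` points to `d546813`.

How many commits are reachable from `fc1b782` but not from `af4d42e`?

Reachable from fc1b782: {af4d42e, df323dc, fc1b782}.
Reachable from af4d42e: {af4d42e}.
In fc1b782's history but not af4d42e's: {df323dc, fc1b782} — 2 commits.

2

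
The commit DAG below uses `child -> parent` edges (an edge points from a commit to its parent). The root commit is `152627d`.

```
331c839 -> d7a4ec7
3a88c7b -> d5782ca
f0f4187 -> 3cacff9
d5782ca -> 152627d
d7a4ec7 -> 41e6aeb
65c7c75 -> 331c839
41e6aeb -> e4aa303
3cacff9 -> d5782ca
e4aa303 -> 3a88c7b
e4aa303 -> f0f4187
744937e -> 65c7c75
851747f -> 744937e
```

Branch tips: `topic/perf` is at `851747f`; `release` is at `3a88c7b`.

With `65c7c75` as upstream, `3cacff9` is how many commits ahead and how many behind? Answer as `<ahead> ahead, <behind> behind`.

0 ahead, 7 behind

Reachable from 3cacff9: {152627d, 3cacff9, d5782ca}.
Reachable from 65c7c75: {152627d, 331c839, 3a88c7b, 3cacff9, 41e6aeb, 65c7c75, d5782ca, d7a4ec7, e4aa303, f0f4187}.
Only in 3cacff9's history (ahead): {} — 0.
Only in 65c7c75's history (behind): {331c839, 3a88c7b, 41e6aeb, 65c7c75, d7a4ec7, e4aa303, f0f4187} — 7.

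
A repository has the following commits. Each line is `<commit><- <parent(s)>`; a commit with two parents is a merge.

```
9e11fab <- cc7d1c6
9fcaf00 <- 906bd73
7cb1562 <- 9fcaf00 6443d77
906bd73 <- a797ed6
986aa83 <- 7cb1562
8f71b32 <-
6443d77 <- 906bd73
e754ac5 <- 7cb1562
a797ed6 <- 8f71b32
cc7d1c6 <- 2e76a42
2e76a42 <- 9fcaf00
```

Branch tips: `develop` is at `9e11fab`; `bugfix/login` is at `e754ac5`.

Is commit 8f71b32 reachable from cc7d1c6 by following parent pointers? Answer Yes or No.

Ancestors of cc7d1c6 (commits reachable by following parents): {2e76a42, 8f71b32, 906bd73, 9fcaf00, a797ed6, cc7d1c6}.
8f71b32 is in that set, so it is an ancestor of cc7d1c6.

Yes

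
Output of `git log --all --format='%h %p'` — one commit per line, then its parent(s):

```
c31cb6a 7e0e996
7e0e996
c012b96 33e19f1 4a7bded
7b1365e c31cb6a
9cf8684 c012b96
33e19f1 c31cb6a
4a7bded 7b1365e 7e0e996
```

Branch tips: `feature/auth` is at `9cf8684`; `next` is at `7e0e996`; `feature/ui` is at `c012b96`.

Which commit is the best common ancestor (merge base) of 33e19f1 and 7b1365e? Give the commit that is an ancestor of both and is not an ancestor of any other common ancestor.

c31cb6a

Ancestors of 33e19f1: {33e19f1, 7e0e996, c31cb6a}.
Ancestors of 7b1365e: {7b1365e, 7e0e996, c31cb6a}.
Common ancestors: {7e0e996, c31cb6a}.
Among these, c31cb6a is not an ancestor of any other common ancestor — it is the merge base.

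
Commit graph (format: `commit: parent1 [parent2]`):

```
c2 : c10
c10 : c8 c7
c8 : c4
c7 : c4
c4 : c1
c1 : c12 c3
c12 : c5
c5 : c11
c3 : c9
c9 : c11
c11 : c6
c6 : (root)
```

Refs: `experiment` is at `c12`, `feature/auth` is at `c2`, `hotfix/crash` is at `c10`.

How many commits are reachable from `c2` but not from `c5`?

Reachable from c2: {c1, c10, c11, c12, c2, c3, c4, c5, c6, c7, c8, c9}.
Reachable from c5: {c11, c5, c6}.
In c2's history but not c5's: {c1, c10, c12, c2, c3, c4, c7, c8, c9} — 9 commits.

9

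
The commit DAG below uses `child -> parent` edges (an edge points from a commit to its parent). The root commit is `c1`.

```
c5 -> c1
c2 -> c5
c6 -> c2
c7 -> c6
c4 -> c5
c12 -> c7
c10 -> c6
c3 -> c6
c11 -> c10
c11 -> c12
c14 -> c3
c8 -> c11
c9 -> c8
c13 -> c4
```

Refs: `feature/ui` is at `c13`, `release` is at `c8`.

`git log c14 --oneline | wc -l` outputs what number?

Walking parent pointers from c14: reachable set = {c1, c14, c2, c3, c5, c6}.
That is 6 commits.

6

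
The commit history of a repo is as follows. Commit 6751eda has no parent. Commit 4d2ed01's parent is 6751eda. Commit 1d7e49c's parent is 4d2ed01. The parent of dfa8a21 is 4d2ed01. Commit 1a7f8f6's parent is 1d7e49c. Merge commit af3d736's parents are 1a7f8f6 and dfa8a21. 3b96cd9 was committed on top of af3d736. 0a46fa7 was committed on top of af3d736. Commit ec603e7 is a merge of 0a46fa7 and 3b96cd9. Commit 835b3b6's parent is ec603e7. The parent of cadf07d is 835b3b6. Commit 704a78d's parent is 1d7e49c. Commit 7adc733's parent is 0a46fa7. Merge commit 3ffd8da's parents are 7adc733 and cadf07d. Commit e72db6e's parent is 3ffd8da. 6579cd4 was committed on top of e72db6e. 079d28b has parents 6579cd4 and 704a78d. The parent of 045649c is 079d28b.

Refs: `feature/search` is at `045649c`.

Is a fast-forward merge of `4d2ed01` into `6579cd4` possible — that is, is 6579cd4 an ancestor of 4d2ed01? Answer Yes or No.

No

A fast-forward from 6579cd4 to 4d2ed01 is possible iff 6579cd4 is an ancestor of 4d2ed01.
Ancestors of 4d2ed01: {4d2ed01, 6751eda}.
6579cd4 is not among them, so fast-forward is not possible.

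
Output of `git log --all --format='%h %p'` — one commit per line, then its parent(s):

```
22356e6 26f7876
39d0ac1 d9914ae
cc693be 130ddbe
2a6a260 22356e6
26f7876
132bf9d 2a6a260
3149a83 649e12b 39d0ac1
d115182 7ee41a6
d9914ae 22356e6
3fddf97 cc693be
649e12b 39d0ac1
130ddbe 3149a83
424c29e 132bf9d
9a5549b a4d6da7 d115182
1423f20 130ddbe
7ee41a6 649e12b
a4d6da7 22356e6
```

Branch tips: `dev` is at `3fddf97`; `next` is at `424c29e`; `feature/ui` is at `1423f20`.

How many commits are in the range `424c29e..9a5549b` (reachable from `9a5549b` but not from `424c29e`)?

7

Reachable from 9a5549b: {22356e6, 26f7876, 39d0ac1, 649e12b, 7ee41a6, 9a5549b, a4d6da7, d115182, d9914ae}.
Reachable from 424c29e: {132bf9d, 22356e6, 26f7876, 2a6a260, 424c29e}.
In 9a5549b's history but not 424c29e's: {39d0ac1, 649e12b, 7ee41a6, 9a5549b, a4d6da7, d115182, d9914ae} — 7 commits.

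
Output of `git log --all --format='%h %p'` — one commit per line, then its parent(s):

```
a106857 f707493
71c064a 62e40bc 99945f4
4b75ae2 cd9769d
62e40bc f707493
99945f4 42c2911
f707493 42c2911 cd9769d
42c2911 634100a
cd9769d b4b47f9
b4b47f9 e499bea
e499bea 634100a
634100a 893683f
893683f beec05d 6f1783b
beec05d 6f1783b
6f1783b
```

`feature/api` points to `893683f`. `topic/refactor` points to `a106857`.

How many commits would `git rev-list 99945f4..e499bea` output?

Reachable from e499bea: {634100a, 6f1783b, 893683f, beec05d, e499bea}.
Reachable from 99945f4: {42c2911, 634100a, 6f1783b, 893683f, 99945f4, beec05d}.
In e499bea's history but not 99945f4's: {e499bea} — 1 commit.

1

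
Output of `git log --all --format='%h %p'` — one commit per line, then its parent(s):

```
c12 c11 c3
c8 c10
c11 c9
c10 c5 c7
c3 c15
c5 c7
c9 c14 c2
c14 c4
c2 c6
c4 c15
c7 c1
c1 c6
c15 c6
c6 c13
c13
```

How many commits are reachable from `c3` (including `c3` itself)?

Walking parent pointers from c3: reachable set = {c13, c15, c3, c6}.
That is 4 commits.

4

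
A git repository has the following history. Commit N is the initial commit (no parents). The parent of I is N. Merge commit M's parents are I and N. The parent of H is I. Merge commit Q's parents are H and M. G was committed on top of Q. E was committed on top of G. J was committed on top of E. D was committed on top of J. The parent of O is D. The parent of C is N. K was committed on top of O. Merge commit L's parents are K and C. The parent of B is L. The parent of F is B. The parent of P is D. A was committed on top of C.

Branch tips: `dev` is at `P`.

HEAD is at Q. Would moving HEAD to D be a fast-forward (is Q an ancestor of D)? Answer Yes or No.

A fast-forward from Q to D is possible iff Q is an ancestor of D.
Ancestors of D: {D, E, G, H, I, J, M, N, Q}.
Q is among them, so fast-forward is possible.

Yes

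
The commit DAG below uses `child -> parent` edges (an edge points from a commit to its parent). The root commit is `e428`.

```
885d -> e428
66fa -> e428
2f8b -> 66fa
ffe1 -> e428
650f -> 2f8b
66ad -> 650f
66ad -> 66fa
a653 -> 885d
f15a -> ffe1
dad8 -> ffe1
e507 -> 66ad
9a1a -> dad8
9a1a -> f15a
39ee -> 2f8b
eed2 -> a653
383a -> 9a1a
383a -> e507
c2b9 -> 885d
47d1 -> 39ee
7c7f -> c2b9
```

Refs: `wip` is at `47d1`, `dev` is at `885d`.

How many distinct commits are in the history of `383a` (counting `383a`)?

Walking parent pointers from 383a: reachable set = {2f8b, 383a, 650f, 66ad, 66fa, 9a1a, dad8, e428, e507, f15a, ffe1}.
That is 11 commits.

11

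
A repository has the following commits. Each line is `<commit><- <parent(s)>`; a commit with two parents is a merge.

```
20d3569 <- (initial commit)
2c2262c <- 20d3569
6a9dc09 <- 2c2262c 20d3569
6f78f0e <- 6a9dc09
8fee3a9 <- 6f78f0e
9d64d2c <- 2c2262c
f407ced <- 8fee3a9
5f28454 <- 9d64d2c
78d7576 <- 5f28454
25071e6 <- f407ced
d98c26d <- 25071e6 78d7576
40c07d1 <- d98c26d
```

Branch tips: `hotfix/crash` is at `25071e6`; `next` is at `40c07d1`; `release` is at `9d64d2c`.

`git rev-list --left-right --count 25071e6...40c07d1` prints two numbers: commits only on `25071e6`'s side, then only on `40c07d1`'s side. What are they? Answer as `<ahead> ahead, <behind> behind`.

Reachable from 25071e6: {20d3569, 25071e6, 2c2262c, 6a9dc09, 6f78f0e, 8fee3a9, f407ced}.
Reachable from 40c07d1: {20d3569, 25071e6, 2c2262c, 40c07d1, 5f28454, 6a9dc09, 6f78f0e, 78d7576, 8fee3a9, 9d64d2c, d98c26d, f407ced}.
Only in 25071e6's history (ahead): {} — 0.
Only in 40c07d1's history (behind): {40c07d1, 5f28454, 78d7576, 9d64d2c, d98c26d} — 5.

0 ahead, 5 behind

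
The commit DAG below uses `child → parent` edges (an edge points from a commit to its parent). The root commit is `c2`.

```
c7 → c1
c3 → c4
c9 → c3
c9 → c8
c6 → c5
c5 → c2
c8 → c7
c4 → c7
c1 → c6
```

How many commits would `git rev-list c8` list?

6

Walking parent pointers from c8: reachable set = {c1, c2, c5, c6, c7, c8}.
That is 6 commits.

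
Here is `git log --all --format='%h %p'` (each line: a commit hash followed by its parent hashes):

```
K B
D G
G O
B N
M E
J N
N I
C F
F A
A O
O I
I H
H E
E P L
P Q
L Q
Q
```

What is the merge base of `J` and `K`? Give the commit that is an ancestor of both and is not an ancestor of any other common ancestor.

N

Ancestors of J: {E, H, I, J, L, N, P, Q}.
Ancestors of K: {B, E, H, I, K, L, N, P, Q}.
Common ancestors: {E, H, I, L, N, P, Q}.
Among these, N is not an ancestor of any other common ancestor — it is the merge base.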